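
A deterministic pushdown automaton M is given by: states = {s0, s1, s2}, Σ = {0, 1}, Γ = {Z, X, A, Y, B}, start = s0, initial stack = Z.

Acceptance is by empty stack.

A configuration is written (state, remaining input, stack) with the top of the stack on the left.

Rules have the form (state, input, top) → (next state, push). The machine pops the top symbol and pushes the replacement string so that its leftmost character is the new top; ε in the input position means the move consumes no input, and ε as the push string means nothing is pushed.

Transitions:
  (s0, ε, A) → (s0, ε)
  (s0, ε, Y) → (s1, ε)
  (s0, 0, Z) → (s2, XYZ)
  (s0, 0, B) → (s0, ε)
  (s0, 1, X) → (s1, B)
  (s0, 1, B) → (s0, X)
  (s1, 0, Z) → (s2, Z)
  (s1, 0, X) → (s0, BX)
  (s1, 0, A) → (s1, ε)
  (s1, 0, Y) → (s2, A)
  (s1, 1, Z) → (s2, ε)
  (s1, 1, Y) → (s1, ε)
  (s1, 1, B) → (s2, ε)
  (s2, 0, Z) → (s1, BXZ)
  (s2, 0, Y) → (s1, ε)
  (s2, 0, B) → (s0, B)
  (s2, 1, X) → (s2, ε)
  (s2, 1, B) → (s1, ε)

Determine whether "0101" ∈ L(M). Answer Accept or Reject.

Accept

(s0, 0101, Z)
  read 0, top Z: go to s2, push XYZ → (s2, 101, XYZ)
  read 1, top X: go to s2, push ε → (s2, 01, YZ)
  read 0, top Y: go to s1, push ε → (s1, 1, Z)
  read 1, top Z: go to s2, push ε → (s2, ε, ε)
All input consumed and the stack is empty.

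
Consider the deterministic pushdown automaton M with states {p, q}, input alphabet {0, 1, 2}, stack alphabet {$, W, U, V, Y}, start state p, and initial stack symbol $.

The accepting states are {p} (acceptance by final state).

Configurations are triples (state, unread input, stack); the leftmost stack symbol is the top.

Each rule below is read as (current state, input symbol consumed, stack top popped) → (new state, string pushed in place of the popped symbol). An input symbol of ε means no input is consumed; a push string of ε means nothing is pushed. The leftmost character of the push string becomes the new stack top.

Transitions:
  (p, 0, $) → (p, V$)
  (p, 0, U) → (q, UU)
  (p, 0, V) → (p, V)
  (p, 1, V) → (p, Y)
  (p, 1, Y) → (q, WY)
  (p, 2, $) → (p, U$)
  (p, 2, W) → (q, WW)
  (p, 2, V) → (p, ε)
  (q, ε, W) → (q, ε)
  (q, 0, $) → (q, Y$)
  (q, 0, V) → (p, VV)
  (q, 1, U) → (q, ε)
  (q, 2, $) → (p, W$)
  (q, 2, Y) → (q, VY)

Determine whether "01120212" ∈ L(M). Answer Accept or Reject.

Reject

(p, 01120212, $) ⊢ (p, 1120212, V$) ⊢ (p, 120212, Y$) ⊢ (q, 20212, WY$) ⊢ (q, 20212, Y$) ⊢ (q, 0212, VY$) ⊢ (p, 212, VVY$) ⊢ (p, 12, VY$) ⊢ (p, 2, YY$)
No transition applies at (p, 2, YY$); input not fully consumed.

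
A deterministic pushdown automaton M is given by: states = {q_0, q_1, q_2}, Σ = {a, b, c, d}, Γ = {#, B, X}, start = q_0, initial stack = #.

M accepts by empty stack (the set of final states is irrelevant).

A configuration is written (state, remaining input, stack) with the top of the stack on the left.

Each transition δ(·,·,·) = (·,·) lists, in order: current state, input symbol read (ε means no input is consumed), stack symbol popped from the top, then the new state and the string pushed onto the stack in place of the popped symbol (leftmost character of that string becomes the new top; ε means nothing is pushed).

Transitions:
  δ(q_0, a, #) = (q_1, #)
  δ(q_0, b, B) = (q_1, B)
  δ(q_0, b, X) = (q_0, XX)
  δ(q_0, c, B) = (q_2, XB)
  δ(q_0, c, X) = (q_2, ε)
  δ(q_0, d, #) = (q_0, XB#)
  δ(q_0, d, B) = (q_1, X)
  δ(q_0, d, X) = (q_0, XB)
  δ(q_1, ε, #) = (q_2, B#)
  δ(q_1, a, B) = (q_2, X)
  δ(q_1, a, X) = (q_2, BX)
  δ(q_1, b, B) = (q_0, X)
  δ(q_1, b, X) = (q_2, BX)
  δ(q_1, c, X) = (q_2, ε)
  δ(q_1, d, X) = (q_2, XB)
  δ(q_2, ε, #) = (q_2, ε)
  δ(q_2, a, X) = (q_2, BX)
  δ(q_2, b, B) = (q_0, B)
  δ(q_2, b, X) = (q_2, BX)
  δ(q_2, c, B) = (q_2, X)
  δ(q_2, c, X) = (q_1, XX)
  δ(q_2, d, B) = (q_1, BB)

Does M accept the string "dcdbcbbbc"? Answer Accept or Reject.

Accept

(q_0, dcdbcbbbc, #)
  read d, top #: go to q_0, push XB# → (q_0, cdbcbbbc, XB#)
  read c, top X: go to q_2, push ε → (q_2, dbcbbbc, B#)
  read d, top B: go to q_1, push BB → (q_1, bcbbbc, BB#)
  read b, top B: go to q_0, push X → (q_0, cbbbc, XB#)
  read c, top X: go to q_2, push ε → (q_2, bbbc, B#)
  read b, top B: go to q_0, push B → (q_0, bbc, B#)
  read b, top B: go to q_1, push B → (q_1, bc, B#)
  read b, top B: go to q_0, push X → (q_0, c, X#)
  read c, top X: go to q_2, push ε → (q_2, ε, #)
  ε-move, top #: go to q_2, push ε → (q_2, ε, ε)
All input consumed and the stack is empty.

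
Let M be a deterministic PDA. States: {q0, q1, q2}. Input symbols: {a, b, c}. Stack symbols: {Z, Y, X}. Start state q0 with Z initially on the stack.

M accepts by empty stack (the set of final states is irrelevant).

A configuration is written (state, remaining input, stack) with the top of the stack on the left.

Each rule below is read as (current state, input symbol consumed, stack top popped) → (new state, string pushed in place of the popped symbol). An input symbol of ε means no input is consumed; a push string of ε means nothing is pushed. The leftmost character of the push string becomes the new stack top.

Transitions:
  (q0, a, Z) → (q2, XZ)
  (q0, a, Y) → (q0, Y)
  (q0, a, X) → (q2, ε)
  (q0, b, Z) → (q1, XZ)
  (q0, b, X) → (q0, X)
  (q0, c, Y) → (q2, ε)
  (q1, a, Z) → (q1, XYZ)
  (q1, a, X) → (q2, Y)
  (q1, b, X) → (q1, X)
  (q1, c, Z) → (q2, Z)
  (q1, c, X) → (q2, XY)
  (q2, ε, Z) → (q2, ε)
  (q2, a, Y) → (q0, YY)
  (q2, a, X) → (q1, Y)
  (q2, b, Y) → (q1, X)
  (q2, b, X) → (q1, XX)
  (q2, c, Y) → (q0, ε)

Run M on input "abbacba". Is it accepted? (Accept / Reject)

(q0, abbacba, Z)
  read a, top Z: go to q2, push XZ → (q2, bbacba, XZ)
  read b, top X: go to q1, push XX → (q1, bacba, XXZ)
  read b, top X: go to q1, push X → (q1, acba, XXZ)
  read a, top X: go to q2, push Y → (q2, cba, YXZ)
  read c, top Y: go to q0, push ε → (q0, ba, XZ)
  read b, top X: go to q0, push X → (q0, a, XZ)
  read a, top X: go to q2, push ε → (q2, ε, Z)
  ε-move, top Z: go to q2, push ε → (q2, ε, ε)
All input consumed and the stack is empty.

Accept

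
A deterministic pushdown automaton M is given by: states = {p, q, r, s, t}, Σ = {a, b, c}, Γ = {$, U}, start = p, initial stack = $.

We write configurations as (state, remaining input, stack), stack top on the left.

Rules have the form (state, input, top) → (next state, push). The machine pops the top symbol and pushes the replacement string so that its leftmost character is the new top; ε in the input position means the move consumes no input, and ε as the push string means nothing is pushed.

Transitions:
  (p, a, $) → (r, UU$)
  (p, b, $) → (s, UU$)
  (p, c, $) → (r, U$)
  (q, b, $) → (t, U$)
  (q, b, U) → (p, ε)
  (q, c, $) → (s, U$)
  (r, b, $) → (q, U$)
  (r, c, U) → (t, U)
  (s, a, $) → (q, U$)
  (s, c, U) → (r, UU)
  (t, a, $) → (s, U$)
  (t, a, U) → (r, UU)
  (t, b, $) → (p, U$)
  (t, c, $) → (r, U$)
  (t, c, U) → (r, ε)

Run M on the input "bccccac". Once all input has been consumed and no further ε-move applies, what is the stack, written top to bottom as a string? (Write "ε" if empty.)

(p, bccccac, $)
  read b, top $: go to s, push UU$ → (s, ccccac, UU$)
  read c, top U: go to r, push UU → (r, cccac, UUU$)
  read c, top U: go to t, push U → (t, ccac, UUU$)
  read c, top U: go to r, push ε → (r, cac, UU$)
  read c, top U: go to t, push U → (t, ac, UU$)
  read a, top U: go to r, push UU → (r, c, UUU$)
  read c, top U: go to t, push U → (t, ε, UUU$)
All input consumed in state t with stack UUU$.

UUU$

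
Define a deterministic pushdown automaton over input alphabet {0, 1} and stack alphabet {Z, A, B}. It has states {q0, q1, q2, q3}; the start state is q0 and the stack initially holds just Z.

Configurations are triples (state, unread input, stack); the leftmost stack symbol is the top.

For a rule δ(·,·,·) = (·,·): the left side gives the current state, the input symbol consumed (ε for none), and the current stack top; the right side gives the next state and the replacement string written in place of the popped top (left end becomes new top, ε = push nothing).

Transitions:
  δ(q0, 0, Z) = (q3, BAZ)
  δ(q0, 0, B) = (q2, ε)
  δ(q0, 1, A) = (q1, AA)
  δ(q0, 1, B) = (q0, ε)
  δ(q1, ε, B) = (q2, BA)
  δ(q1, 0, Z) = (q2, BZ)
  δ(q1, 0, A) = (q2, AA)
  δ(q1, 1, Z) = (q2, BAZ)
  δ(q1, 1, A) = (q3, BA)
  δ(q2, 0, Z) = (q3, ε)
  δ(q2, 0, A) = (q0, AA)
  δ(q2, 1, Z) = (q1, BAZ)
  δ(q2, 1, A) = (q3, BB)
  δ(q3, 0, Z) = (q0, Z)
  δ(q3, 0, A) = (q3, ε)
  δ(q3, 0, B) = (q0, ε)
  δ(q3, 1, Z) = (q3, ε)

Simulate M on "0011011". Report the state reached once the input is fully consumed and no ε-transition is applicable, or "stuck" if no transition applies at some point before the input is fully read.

(q0, 0011011, Z)
  read 0, top Z: go to q3, push BAZ → (q3, 011011, BAZ)
  read 0, top B: go to q0, push ε → (q0, 11011, AZ)
  read 1, top A: go to q1, push AA → (q1, 1011, AAZ)
  read 1, top A: go to q3, push BA → (q3, 011, BAAZ)
  read 0, top B: go to q0, push ε → (q0, 11, AAZ)
  read 1, top A: go to q1, push AA → (q1, 1, AAAZ)
  read 1, top A: go to q3, push BA → (q3, ε, BAAAZ)
All input consumed; M is in state q3.

q3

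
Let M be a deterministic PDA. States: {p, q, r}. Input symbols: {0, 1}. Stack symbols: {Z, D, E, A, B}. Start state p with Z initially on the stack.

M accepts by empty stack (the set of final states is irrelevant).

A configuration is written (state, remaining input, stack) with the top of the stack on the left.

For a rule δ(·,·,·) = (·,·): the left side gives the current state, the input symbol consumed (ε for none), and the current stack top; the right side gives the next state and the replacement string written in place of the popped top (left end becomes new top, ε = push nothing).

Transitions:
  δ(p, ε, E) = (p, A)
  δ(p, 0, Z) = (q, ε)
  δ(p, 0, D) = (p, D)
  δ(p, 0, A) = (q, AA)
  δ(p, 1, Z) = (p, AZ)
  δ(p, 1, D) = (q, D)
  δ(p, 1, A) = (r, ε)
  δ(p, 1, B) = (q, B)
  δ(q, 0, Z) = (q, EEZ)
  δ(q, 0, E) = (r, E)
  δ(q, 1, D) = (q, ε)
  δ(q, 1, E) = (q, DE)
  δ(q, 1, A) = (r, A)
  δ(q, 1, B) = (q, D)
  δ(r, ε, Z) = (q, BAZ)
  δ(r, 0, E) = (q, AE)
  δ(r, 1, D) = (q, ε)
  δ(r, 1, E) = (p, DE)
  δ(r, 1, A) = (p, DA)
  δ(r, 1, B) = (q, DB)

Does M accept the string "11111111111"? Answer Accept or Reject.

(p, 11111111111, Z)
  read 1, top Z: go to p, push AZ → (p, 1111111111, AZ)
  read 1, top A: go to r, push ε → (r, 111111111, Z)
  ε-move, top Z: go to q, push BAZ → (q, 111111111, BAZ)
  read 1, top B: go to q, push D → (q, 11111111, DAZ)
  read 1, top D: go to q, push ε → (q, 1111111, AZ)
  read 1, top A: go to r, push A → (r, 111111, AZ)
  read 1, top A: go to p, push DA → (p, 11111, DAZ)
  read 1, top D: go to q, push D → (q, 1111, DAZ)
  read 1, top D: go to q, push ε → (q, 111, AZ)
  read 1, top A: go to r, push A → (r, 11, AZ)
  read 1, top A: go to p, push DA → (p, 1, DAZ)
  read 1, top D: go to q, push D → (q, ε, DAZ)
All input consumed; stack is DAZ, not empty, and no further ε-move applies.

Reject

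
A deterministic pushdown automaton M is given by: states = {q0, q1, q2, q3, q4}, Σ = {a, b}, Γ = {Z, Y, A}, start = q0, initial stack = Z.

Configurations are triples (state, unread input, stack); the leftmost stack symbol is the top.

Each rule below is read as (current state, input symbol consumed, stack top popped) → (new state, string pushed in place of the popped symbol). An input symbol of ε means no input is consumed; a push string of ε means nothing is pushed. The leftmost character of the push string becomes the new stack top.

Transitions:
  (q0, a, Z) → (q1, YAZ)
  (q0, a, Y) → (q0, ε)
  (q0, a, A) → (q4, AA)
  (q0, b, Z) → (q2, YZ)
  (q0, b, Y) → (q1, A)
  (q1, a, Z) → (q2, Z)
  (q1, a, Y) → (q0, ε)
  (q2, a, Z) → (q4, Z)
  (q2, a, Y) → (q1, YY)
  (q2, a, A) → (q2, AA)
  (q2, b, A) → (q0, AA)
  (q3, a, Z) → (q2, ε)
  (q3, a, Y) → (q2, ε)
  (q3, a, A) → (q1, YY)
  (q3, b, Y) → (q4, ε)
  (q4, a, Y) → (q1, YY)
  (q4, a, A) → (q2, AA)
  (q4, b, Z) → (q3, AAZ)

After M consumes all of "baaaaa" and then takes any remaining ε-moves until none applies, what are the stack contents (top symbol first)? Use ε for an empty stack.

AZ

(q0, baaaaa, Z)
  read b, top Z: go to q2, push YZ → (q2, aaaaa, YZ)
  read a, top Y: go to q1, push YY → (q1, aaaa, YYZ)
  read a, top Y: go to q0, push ε → (q0, aaa, YZ)
  read a, top Y: go to q0, push ε → (q0, aa, Z)
  read a, top Z: go to q1, push YAZ → (q1, a, YAZ)
  read a, top Y: go to q0, push ε → (q0, ε, AZ)
All input consumed in state q0 with stack AZ.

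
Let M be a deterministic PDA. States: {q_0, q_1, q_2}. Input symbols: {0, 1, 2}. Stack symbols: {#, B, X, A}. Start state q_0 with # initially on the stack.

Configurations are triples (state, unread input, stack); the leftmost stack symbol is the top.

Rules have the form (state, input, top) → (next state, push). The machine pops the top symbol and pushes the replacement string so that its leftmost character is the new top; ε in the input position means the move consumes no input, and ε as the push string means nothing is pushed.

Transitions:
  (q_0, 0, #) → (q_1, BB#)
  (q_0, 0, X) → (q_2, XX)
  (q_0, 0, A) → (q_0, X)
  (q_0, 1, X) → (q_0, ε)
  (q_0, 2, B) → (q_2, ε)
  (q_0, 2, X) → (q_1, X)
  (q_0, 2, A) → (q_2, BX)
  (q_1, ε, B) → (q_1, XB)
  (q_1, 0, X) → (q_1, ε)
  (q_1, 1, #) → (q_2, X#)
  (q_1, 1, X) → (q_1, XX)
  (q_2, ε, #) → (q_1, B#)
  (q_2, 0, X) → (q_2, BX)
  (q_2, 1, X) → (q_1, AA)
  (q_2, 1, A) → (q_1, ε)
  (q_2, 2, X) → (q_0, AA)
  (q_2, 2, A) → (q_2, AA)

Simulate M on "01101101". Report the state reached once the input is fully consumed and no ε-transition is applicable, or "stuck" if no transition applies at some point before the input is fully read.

(q_0, 01101101, #) ⊢ (q_1, 1101101, BB#) ⊢ (q_1, 1101101, XBB#) ⊢ (q_1, 101101, XXBB#) ⊢ (q_1, 01101, XXXBB#) ⊢ (q_1, 1101, XXBB#) ⊢ (q_1, 101, XXXBB#) ⊢ (q_1, 01, XXXXBB#) ⊢ (q_1, 1, XXXBB#) ⊢ (q_1, ε, XXXXBB#)
All input consumed; M is in state q_1.

q_1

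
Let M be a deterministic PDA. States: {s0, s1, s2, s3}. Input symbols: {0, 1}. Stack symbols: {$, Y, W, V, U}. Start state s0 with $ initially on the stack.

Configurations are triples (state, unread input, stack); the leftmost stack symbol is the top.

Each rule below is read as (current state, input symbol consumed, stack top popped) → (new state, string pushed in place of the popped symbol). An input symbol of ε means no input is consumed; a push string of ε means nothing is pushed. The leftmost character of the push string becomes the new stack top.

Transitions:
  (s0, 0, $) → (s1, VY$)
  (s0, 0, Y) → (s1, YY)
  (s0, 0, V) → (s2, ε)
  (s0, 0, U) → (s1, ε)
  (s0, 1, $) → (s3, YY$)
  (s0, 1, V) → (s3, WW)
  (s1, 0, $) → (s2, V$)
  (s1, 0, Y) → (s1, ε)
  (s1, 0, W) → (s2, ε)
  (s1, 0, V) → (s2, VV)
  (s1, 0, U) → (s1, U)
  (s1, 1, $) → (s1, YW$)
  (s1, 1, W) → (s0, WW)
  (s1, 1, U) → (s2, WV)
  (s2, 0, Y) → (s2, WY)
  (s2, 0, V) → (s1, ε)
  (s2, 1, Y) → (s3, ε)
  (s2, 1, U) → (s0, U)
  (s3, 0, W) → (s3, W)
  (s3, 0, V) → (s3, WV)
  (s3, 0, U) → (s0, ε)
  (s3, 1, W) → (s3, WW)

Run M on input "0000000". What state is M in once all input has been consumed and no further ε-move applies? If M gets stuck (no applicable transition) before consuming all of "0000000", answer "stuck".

(s0, 0000000, $)
  read 0, top $: go to s1, push VY$ → (s1, 000000, VY$)
  read 0, top V: go to s2, push VV → (s2, 00000, VVY$)
  read 0, top V: go to s1, push ε → (s1, 0000, VY$)
  read 0, top V: go to s2, push VV → (s2, 000, VVY$)
  read 0, top V: go to s1, push ε → (s1, 00, VY$)
  read 0, top V: go to s2, push VV → (s2, 0, VVY$)
  read 0, top V: go to s1, push ε → (s1, ε, VY$)
All input consumed; M is in state s1.

s1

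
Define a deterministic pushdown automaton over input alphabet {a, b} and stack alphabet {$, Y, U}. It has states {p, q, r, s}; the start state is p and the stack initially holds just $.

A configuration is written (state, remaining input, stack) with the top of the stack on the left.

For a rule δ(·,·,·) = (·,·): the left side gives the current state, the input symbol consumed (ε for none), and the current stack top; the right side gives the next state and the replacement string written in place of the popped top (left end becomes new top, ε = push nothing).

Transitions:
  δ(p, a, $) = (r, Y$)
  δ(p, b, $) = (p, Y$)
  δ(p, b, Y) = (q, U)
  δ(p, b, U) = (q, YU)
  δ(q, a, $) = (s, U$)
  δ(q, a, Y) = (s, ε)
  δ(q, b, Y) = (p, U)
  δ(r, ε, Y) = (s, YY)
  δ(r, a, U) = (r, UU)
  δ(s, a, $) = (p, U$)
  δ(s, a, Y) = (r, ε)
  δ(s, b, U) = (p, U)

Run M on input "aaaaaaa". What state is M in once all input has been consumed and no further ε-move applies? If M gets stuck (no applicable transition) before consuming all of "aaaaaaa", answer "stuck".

s

(p, aaaaaaa, $)
  read a, top $: go to r, push Y$ → (r, aaaaaa, Y$)
  ε-move, top Y: go to s, push YY → (s, aaaaaa, YY$)
  read a, top Y: go to r, push ε → (r, aaaaa, Y$)
  ε-move, top Y: go to s, push YY → (s, aaaaa, YY$)
  read a, top Y: go to r, push ε → (r, aaaa, Y$)
  ε-move, top Y: go to s, push YY → (s, aaaa, YY$)
  read a, top Y: go to r, push ε → (r, aaa, Y$)
  ε-move, top Y: go to s, push YY → (s, aaa, YY$)
  read a, top Y: go to r, push ε → (r, aa, Y$)
  ε-move, top Y: go to s, push YY → (s, aa, YY$)
  read a, top Y: go to r, push ε → (r, a, Y$)
  ε-move, top Y: go to s, push YY → (s, a, YY$)
  read a, top Y: go to r, push ε → (r, ε, Y$)
  ε-move, top Y: go to s, push YY → (s, ε, YY$)
All input consumed; M is in state s.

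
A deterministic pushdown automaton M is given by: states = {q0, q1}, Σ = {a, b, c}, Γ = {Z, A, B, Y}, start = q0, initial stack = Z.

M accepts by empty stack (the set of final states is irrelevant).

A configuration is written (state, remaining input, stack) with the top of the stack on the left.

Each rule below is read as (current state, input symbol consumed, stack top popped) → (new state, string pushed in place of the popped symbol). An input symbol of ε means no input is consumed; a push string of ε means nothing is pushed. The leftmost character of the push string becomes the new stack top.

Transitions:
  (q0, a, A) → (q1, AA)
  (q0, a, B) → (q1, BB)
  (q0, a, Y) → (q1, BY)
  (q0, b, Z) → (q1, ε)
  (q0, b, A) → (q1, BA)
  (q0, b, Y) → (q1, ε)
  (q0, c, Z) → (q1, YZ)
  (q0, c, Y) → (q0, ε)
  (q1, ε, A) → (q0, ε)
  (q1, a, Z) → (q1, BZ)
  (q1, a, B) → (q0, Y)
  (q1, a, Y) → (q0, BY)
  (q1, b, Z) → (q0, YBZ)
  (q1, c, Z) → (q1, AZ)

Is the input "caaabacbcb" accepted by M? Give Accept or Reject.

(q0, caaabacbcb, Z)
  read c, top Z: go to q1, push YZ → (q1, aaabacbcb, YZ)
  read a, top Y: go to q0, push BY → (q0, aabacbcb, BYZ)
  read a, top B: go to q1, push BB → (q1, abacbcb, BBYZ)
  read a, top B: go to q0, push Y → (q0, bacbcb, YBYZ)
  read b, top Y: go to q1, push ε → (q1, acbcb, BYZ)
  read a, top B: go to q0, push Y → (q0, cbcb, YYZ)
  read c, top Y: go to q0, push ε → (q0, bcb, YZ)
  read b, top Y: go to q1, push ε → (q1, cb, Z)
  read c, top Z: go to q1, push AZ → (q1, b, AZ)
  ε-move, top A: go to q0, push ε → (q0, b, Z)
  read b, top Z: go to q1, push ε → (q1, ε, ε)
All input consumed and the stack is empty.

Accept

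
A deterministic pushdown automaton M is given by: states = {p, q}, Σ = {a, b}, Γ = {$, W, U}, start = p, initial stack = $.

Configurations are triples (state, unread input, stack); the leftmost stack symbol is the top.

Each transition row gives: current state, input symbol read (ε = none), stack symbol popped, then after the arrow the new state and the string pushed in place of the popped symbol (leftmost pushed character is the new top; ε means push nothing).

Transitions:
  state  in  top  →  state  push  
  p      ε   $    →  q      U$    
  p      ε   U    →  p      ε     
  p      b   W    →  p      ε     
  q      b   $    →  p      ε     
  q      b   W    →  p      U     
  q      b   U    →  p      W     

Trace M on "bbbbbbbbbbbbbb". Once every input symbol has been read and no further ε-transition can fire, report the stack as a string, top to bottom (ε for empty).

U$

(p, bbbbbbbbbbbbbb, $)
  ε-move, top $: go to q, push U$ → (q, bbbbbbbbbbbbbb, U$)
  read b, top U: go to p, push W → (p, bbbbbbbbbbbbb, W$)
  read b, top W: go to p, push ε → (p, bbbbbbbbbbbb, $)
  ε-move, top $: go to q, push U$ → (q, bbbbbbbbbbbb, U$)
  read b, top U: go to p, push W → (p, bbbbbbbbbbb, W$)
  read b, top W: go to p, push ε → (p, bbbbbbbbbb, $)
  ε-move, top $: go to q, push U$ → (q, bbbbbbbbbb, U$)
  read b, top U: go to p, push W → (p, bbbbbbbbb, W$)
  read b, top W: go to p, push ε → (p, bbbbbbbb, $)
  ε-move, top $: go to q, push U$ → (q, bbbbbbbb, U$)
  read b, top U: go to p, push W → (p, bbbbbbb, W$)
  read b, top W: go to p, push ε → (p, bbbbbb, $)
  ε-move, top $: go to q, push U$ → (q, bbbbbb, U$)
  read b, top U: go to p, push W → (p, bbbbb, W$)
  read b, top W: go to p, push ε → (p, bbbb, $)
  ε-move, top $: go to q, push U$ → (q, bbbb, U$)
  read b, top U: go to p, push W → (p, bbb, W$)
  read b, top W: go to p, push ε → (p, bb, $)
  ε-move, top $: go to q, push U$ → (q, bb, U$)
  read b, top U: go to p, push W → (p, b, W$)
  read b, top W: go to p, push ε → (p, ε, $)
  ε-move, top $: go to q, push U$ → (q, ε, U$)
All input consumed in state q with stack U$.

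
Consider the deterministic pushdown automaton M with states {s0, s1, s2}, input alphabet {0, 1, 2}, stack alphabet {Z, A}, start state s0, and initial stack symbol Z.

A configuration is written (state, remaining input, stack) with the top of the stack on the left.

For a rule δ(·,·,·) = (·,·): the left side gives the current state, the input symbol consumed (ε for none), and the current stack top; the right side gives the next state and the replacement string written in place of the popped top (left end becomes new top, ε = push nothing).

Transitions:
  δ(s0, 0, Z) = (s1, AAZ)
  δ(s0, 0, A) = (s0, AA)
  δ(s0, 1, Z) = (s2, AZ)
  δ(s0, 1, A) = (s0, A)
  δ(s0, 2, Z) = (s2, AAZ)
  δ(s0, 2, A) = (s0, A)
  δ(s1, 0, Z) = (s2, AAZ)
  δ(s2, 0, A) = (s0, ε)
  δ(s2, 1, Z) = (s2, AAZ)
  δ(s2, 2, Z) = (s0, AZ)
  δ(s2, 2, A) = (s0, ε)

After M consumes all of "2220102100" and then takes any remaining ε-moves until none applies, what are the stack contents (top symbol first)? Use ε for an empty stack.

(s0, 2220102100, Z)
  read 2, top Z: go to s2, push AAZ → (s2, 220102100, AAZ)
  read 2, top A: go to s0, push ε → (s0, 20102100, AZ)
  read 2, top A: go to s0, push A → (s0, 0102100, AZ)
  read 0, top A: go to s0, push AA → (s0, 102100, AAZ)
  read 1, top A: go to s0, push A → (s0, 02100, AAZ)
  read 0, top A: go to s0, push AA → (s0, 2100, AAAZ)
  read 2, top A: go to s0, push A → (s0, 100, AAAZ)
  read 1, top A: go to s0, push A → (s0, 00, AAAZ)
  read 0, top A: go to s0, push AA → (s0, 0, AAAAZ)
  read 0, top A: go to s0, push AA → (s0, ε, AAAAAZ)
All input consumed in state s0 with stack AAAAAZ.

AAAAAZ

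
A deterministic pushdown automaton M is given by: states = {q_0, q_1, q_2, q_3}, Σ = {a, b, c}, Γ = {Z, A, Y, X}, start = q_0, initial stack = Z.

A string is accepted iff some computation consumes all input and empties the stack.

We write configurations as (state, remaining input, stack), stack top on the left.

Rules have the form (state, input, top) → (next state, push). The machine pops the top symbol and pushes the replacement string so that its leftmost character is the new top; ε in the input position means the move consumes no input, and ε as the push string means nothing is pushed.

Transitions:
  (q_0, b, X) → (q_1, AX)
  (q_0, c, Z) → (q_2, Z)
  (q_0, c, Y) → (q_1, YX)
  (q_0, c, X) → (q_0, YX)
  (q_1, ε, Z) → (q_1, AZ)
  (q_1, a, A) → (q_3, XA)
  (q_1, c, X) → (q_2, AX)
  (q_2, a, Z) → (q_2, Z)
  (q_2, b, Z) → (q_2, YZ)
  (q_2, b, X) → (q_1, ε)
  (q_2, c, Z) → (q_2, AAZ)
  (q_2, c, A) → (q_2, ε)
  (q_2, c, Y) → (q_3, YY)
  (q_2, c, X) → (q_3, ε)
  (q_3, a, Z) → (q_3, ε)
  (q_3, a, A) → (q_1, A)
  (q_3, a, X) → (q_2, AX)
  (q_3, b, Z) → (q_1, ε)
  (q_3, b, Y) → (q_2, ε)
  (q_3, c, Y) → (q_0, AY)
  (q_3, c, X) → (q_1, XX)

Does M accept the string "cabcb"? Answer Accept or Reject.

Reject

(q_0, cabcb, Z) ⊢ (q_2, abcb, Z) ⊢ (q_2, bcb, Z) ⊢ (q_2, cb, YZ) ⊢ (q_3, b, YYZ) ⊢ (q_2, ε, YZ)
All input consumed; stack is YZ, not empty, and no further ε-move applies.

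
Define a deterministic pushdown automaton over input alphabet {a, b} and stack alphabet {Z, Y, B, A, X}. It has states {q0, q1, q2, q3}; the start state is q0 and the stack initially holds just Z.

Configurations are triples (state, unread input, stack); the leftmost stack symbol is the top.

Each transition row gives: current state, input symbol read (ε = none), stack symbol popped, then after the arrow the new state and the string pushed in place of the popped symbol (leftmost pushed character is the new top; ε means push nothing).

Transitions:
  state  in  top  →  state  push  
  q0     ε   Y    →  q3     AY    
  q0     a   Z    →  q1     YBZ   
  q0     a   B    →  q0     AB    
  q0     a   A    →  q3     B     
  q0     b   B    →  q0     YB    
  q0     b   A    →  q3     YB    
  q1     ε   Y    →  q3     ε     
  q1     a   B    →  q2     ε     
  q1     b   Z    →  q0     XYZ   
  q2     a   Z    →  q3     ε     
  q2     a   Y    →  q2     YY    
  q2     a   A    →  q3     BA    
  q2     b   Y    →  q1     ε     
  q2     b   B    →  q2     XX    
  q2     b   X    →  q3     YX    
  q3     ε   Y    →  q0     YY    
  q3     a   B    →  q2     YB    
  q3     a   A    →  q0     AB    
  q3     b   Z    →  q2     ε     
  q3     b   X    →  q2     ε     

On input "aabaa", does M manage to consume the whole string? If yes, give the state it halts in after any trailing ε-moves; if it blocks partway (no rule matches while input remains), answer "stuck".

q3

(q0, aabaa, Z)
  read a, top Z: go to q1, push YBZ → (q1, abaa, YBZ)
  ε-move, top Y: go to q3, push ε → (q3, abaa, BZ)
  read a, top B: go to q2, push YB → (q2, baa, YBZ)
  read b, top Y: go to q1, push ε → (q1, aa, BZ)
  read a, top B: go to q2, push ε → (q2, a, Z)
  read a, top Z: go to q3, push ε → (q3, ε, ε)
All input consumed; M is in state q3.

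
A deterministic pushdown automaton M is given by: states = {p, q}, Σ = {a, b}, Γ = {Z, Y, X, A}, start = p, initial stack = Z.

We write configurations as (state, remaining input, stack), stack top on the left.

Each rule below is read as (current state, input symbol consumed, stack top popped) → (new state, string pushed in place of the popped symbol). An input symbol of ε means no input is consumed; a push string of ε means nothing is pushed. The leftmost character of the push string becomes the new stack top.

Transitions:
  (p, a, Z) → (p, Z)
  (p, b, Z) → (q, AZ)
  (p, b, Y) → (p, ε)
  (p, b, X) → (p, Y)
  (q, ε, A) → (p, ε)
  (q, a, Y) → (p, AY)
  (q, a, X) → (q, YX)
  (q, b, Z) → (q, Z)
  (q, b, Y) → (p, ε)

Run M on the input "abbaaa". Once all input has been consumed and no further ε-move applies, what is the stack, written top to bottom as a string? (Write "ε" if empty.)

(p, abbaaa, Z) ⊢ (p, bbaaa, Z) ⊢ (q, baaa, AZ) ⊢ (p, baaa, Z) ⊢ (q, aaa, AZ) ⊢ (p, aaa, Z) ⊢ (p, aa, Z) ⊢ (p, a, Z) ⊢ (p, ε, Z)
All input consumed in state p with stack Z.

Z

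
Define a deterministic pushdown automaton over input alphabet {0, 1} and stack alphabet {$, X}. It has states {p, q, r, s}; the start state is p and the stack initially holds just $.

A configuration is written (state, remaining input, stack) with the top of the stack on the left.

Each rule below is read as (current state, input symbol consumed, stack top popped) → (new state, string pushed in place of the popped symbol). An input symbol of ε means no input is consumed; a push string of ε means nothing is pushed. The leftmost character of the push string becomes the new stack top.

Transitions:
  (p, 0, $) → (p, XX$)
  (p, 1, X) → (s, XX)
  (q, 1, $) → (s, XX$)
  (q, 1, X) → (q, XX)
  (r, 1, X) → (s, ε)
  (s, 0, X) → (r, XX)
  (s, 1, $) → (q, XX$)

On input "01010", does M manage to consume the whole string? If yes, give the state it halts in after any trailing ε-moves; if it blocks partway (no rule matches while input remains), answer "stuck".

r

(p, 01010, $) ⊢ (p, 1010, XX$) ⊢ (s, 010, XXX$) ⊢ (r, 10, XXXX$) ⊢ (s, 0, XXX$) ⊢ (r, ε, XXXX$)
All input consumed; M is in state r.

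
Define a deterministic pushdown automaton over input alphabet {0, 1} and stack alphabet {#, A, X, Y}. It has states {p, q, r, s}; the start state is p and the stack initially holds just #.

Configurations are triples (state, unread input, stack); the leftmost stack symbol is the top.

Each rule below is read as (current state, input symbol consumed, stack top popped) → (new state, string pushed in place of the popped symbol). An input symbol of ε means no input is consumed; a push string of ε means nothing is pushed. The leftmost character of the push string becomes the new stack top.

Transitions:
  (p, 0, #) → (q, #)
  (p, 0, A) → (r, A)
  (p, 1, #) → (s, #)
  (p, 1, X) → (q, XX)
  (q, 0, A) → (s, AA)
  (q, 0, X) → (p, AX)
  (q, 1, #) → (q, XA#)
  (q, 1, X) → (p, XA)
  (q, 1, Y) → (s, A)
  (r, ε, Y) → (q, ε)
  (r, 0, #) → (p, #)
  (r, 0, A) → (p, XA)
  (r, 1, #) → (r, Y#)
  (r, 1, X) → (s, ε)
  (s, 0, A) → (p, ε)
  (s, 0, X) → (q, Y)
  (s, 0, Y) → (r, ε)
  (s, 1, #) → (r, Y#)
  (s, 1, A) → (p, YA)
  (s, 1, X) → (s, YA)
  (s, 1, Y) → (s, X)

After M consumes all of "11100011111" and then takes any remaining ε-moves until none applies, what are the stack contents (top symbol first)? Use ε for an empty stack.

XXAXAXAXA#

(p, 11100011111, #)
  read 1, top #: go to s, push # → (s, 1100011111, #)
  read 1, top #: go to r, push Y# → (r, 100011111, Y#)
  ε-move, top Y: go to q, push ε → (q, 100011111, #)
  read 1, top #: go to q, push XA# → (q, 00011111, XA#)
  read 0, top X: go to p, push AX → (p, 0011111, AXA#)
  read 0, top A: go to r, push A → (r, 011111, AXA#)
  read 0, top A: go to p, push XA → (p, 11111, XAXA#)
  read 1, top X: go to q, push XX → (q, 1111, XXAXA#)
  read 1, top X: go to p, push XA → (p, 111, XAXAXA#)
  read 1, top X: go to q, push XX → (q, 11, XXAXAXA#)
  read 1, top X: go to p, push XA → (p, 1, XAXAXAXA#)
  read 1, top X: go to q, push XX → (q, ε, XXAXAXAXA#)
All input consumed in state q with stack XXAXAXAXA#.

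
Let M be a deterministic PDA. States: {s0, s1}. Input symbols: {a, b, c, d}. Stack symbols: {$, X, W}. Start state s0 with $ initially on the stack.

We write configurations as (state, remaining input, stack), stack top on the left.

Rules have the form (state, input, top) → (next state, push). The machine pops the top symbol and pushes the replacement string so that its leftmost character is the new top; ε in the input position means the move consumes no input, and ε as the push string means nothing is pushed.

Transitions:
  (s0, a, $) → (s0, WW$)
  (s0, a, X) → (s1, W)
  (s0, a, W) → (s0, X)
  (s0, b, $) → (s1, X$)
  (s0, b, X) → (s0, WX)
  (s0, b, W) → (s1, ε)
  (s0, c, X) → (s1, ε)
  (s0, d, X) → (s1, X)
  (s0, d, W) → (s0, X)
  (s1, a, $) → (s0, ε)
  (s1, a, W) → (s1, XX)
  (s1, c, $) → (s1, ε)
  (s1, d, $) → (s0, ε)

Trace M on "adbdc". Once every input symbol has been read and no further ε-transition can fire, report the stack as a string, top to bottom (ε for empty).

XW$

(s0, adbdc, $)
  read a, top $: go to s0, push WW$ → (s0, dbdc, WW$)
  read d, top W: go to s0, push X → (s0, bdc, XW$)
  read b, top X: go to s0, push WX → (s0, dc, WXW$)
  read d, top W: go to s0, push X → (s0, c, XXW$)
  read c, top X: go to s1, push ε → (s1, ε, XW$)
All input consumed in state s1 with stack XW$.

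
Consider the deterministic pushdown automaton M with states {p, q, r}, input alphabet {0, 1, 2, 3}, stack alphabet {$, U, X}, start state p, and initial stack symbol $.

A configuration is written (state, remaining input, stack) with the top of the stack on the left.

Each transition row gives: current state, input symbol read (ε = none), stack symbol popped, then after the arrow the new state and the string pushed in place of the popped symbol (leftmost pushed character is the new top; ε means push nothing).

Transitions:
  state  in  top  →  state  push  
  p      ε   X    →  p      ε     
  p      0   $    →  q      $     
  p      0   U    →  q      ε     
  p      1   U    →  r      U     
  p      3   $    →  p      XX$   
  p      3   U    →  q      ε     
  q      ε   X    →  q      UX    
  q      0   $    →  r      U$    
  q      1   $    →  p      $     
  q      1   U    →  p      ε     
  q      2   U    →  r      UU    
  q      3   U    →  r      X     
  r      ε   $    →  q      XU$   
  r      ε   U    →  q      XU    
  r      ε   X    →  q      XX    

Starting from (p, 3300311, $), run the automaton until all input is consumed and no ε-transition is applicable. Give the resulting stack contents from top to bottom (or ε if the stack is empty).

UXU$

(p, 3300311, $) ⊢ (p, 300311, XX$) ⊢ (p, 300311, X$) ⊢ (p, 300311, $) ⊢ (p, 00311, XX$) ⊢ (p, 00311, X$) ⊢ (p, 00311, $) ⊢ (q, 0311, $) ⊢ (r, 311, U$) ⊢ (q, 311, XU$) ⊢ (q, 311, UXU$) ⊢ (r, 11, XXU$) ⊢ (q, 11, XXXU$) ⊢ (q, 11, UXXXU$) ⊢ (p, 1, XXXU$) ⊢ (p, 1, XXU$) ⊢ (p, 1, XU$) ⊢ (p, 1, U$) ⊢ (r, ε, U$) ⊢ (q, ε, XU$) ⊢ (q, ε, UXU$)
All input consumed in state q with stack UXU$.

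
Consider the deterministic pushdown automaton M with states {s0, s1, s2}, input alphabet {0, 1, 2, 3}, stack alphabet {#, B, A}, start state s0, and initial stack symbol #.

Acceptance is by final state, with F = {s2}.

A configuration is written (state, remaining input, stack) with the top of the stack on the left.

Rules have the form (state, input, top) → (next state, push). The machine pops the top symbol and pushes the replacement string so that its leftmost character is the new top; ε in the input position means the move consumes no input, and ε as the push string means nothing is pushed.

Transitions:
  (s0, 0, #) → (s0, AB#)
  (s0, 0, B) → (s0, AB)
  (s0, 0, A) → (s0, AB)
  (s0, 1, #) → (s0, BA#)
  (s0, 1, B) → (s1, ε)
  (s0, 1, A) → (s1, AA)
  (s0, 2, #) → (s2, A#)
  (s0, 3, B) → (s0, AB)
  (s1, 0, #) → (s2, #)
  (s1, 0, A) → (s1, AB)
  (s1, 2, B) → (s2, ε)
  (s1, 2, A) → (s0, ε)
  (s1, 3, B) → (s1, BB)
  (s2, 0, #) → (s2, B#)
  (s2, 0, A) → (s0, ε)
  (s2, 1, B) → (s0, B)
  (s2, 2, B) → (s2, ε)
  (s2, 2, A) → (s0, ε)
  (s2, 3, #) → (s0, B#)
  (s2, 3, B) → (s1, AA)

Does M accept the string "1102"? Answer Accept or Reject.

(s0, 1102, #) ⊢ (s0, 102, BA#) ⊢ (s1, 02, A#) ⊢ (s1, 2, AB#) ⊢ (s0, ε, B#)
All input consumed; state s0 ∉ F and no further ε-move applies.

Reject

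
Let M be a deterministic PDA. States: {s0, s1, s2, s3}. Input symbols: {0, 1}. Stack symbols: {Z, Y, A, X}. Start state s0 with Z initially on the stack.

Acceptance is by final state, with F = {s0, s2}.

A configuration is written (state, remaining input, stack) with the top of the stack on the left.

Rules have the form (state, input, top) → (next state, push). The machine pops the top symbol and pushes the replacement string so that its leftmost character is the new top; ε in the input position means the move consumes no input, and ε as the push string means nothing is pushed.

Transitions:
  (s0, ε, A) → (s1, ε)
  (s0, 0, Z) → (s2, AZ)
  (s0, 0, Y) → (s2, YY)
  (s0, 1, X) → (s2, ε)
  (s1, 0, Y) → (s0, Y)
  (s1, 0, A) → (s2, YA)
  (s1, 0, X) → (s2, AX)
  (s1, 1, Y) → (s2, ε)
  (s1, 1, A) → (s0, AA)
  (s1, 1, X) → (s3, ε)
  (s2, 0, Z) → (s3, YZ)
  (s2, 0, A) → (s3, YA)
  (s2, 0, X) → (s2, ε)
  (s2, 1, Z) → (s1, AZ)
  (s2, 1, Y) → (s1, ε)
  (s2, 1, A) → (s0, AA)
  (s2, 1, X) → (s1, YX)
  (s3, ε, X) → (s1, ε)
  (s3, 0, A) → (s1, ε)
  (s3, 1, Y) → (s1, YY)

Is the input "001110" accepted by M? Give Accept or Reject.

(s0, 001110, Z)
  read 0, top Z: go to s2, push AZ → (s2, 01110, AZ)
  read 0, top A: go to s3, push YA → (s3, 1110, YAZ)
  read 1, top Y: go to s1, push YY → (s1, 110, YYAZ)
  read 1, top Y: go to s2, push ε → (s2, 10, YAZ)
  read 1, top Y: go to s1, push ε → (s1, 0, AZ)
  read 0, top A: go to s2, push YA → (s2, ε, YAZ)
All input consumed; state s2 ∈ F.

Accept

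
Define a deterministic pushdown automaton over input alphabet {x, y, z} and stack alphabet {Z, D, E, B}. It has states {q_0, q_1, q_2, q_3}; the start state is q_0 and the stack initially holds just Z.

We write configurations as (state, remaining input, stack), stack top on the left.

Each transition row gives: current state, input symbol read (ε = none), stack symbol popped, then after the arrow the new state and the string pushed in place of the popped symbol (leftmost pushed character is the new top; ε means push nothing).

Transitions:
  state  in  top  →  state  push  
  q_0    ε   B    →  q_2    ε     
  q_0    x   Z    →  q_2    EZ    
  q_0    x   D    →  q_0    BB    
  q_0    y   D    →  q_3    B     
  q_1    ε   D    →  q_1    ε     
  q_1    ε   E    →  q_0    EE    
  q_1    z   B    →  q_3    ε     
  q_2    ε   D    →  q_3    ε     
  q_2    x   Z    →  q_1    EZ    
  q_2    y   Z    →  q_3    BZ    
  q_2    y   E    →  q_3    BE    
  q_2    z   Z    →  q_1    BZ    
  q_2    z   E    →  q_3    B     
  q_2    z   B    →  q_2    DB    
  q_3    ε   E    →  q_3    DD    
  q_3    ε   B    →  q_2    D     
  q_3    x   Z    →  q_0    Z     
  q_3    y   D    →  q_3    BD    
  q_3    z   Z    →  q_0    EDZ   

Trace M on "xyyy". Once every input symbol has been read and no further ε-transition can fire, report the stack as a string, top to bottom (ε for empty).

DDZ

(q_0, xyyy, Z)
  read x, top Z: go to q_2, push EZ → (q_2, yyy, EZ)
  read y, top E: go to q_3, push BE → (q_3, yy, BEZ)
  ε-move, top B: go to q_2, push D → (q_2, yy, DEZ)
  ε-move, top D: go to q_3, push ε → (q_3, yy, EZ)
  ε-move, top E: go to q_3, push DD → (q_3, yy, DDZ)
  read y, top D: go to q_3, push BD → (q_3, y, BDDZ)
  ε-move, top B: go to q_2, push D → (q_2, y, DDDZ)
  ε-move, top D: go to q_3, push ε → (q_3, y, DDZ)
  read y, top D: go to q_3, push BD → (q_3, ε, BDDZ)
  ε-move, top B: go to q_2, push D → (q_2, ε, DDDZ)
  ε-move, top D: go to q_3, push ε → (q_3, ε, DDZ)
All input consumed in state q_3 with stack DDZ.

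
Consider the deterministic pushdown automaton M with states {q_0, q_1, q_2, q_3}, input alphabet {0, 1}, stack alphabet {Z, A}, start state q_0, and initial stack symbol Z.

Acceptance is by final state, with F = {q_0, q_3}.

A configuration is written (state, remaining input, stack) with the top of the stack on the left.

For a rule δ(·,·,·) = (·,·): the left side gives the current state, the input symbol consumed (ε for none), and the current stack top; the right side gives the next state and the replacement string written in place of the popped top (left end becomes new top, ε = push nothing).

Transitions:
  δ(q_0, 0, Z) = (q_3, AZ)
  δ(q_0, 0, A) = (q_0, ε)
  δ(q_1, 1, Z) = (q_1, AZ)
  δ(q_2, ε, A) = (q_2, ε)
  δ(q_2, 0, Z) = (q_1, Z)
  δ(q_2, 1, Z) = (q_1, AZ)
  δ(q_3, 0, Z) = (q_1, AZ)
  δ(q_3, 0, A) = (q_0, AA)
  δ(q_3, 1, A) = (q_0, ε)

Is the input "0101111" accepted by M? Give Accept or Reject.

Reject

(q_0, 0101111, Z)
  read 0, top Z: go to q_3, push AZ → (q_3, 101111, AZ)
  read 1, top A: go to q_0, push ε → (q_0, 01111, Z)
  read 0, top Z: go to q_3, push AZ → (q_3, 1111, AZ)
  read 1, top A: go to q_0, push ε → (q_0, 111, Z)
No transition applies at (q_0, 111, Z); input not fully consumed.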